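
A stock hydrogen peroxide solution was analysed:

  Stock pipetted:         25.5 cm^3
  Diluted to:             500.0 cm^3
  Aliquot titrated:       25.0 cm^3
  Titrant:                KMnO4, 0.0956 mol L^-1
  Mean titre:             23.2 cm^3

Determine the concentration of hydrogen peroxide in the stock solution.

2 MnO4^- + 5 H2O2 + 6 H^+ → 2 Mn^2+ + 5 O2 + 8 H2O
n(KMnO4) = 0.0232 × 0.0956 = 2.22 × 10^-3 mol
From the 5:2 ratio, n(H2O2) in the aliquot = 5/2 × 2.22 × 10^-3 = 5.54 × 10^-3 mol
[H2O2]_dilute = 5.54 × 10^-3 / 0.0250 = 0.222 mol/L
Dilution factor = 500.0 / 25.5 = 19.61
[H2O2]_stock = 0.222 × 19.61 = 4.35 mol/L

4.35 mol/L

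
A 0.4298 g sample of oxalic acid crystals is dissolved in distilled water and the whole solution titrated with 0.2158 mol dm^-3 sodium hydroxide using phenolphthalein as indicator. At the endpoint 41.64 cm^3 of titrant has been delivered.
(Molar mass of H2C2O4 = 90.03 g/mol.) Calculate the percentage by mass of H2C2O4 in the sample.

H2C2O4 + 2 NaOH → Na2C2O4 + 2 H2O
n(NaOH) = 0.04164 L × 0.2158 mol/L = 8.986 × 10^-3 mol
From the 1:2 ratio, n(H2C2O4) = 1/2 × 8.986 × 10^-3 = 4.493 × 10^-3 mol
mass of H2C2O4 = 4.493 × 10^-3 × 90.03 g/mol = 0.4045 g
% H2C2O4 = 0.4045 / 0.4298 × 100 = 94.11 %

94.11 %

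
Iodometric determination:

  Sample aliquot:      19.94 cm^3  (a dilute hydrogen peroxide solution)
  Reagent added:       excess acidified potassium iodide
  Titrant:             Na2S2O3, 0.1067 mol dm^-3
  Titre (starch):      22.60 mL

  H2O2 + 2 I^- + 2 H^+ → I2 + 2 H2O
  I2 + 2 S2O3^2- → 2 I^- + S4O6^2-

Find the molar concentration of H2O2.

0.06047 mol/L

n(S2O3^2-) = 0.02260 × 0.1067 = 2.411 × 10^-3 mol
n(I2) = n(S2O3^2-)/2 = 1.206 × 10^-3 mol
n(H2O2) in the aliquot = 1.206 × 10^-3 mol (1:1 ratio)
[H2O2] = 1.206 × 10^-3 / 0.01994 = 0.06047 mol/L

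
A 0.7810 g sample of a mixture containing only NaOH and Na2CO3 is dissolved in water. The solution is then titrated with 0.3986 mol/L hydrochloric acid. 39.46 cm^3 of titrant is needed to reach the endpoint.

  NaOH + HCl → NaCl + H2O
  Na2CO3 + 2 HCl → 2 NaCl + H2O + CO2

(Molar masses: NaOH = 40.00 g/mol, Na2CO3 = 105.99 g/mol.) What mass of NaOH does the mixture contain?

n(HCl) = 0.03946 × 0.3986 = 0.01573 mol
Let x = n(NaOH), y = n(Na2CO3).
Titrant: 1x + 2y = 0.01573;  mass: 40.00x + 105.99y = 0.7810
Solving, x = 4.044 × 10^-3 mol, y = 5.843 × 10^-3 mol
mass of NaOH = 4.044 × 10^-3 × 40.00 = 0.1617 g

0.1617 g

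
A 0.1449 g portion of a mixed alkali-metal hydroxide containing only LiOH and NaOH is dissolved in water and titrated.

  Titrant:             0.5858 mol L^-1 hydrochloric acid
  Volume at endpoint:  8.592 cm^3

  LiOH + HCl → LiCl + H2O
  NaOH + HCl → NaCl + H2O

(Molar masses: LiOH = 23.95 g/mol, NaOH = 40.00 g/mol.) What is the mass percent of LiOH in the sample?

n(HCl) = 0.008592 × 0.5858 = 5.033 × 10^-3 mol
Let x = n(LiOH), y = n(NaOH).
Titrant: 1x + 1y = 5.033 × 10^-3;  mass: 23.95x + 40.00y = 0.1449
Solving, x = 3.516 × 10^-3 mol, y = 1.517 × 10^-3 mol
mass of LiOH = 3.516 × 10^-3 × 23.95 = 0.08420 g
% LiOH = 0.08420 / 0.1449 × 100 = 58.11 %

58.11 %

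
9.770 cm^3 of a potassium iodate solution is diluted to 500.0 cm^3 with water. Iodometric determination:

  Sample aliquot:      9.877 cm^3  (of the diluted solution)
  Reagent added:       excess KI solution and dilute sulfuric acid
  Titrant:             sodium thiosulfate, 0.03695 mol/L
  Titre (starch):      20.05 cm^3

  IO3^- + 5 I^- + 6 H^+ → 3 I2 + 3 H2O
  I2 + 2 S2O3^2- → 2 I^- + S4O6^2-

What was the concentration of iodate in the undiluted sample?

0.6398 mol/L

n(S2O3^2-) = 0.02005 × 0.03695 = 7.408 × 10^-4 mol
n(I2) = n(S2O3^2-)/2 = 3.704 × 10^-4 mol
From the 1:3 ratio, n(IO3^-) in the aliquot = 1/3 × 3.704 × 10^-4 = 1.235 × 10^-4 mol
[IO3^-]_dilute = 1.235 × 10^-4 / 0.009877 = 0.01250 mol/L
[IO3^-]_original = 0.01250 × 500.0/9.770 = 0.6398 mol/L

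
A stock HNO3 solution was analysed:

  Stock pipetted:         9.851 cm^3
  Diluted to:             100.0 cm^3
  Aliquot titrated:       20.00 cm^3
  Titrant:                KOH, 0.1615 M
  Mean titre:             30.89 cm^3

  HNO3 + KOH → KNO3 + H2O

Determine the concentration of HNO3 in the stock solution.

2.532 M

n(KOH) = 0.03089 × 0.1615 = 4.989 × 10^-3 mol
n(HNO3) in the aliquot = 4.989 × 10^-3 mol (1:1 ratio)
[HNO3]_dilute = 4.989 × 10^-3 / 0.02000 = 0.2494 mol/L
Dilution factor = 100.0 / 9.851 = 10.15
[HNO3]_stock = 0.2494 × 10.15 = 2.532 mol/L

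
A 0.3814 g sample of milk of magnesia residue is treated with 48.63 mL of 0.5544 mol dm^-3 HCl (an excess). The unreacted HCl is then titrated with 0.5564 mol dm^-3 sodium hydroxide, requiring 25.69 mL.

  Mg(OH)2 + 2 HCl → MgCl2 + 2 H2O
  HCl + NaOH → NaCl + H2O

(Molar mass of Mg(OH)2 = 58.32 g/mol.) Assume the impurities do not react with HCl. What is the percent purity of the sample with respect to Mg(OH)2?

96.84 %

n(HCl) added = 0.04863 × 0.5544 = 0.02696 mol
n(NaOH) used in back-titration = 0.02569 × 0.5564 = 0.01429 mol
n(HCl) left over = 0.01429 mol (1:1 ratio)
n(HCl) consumed by analyte = 0.02696 − 0.01429 = 0.01267 mol
From the 1:2 ratio, n(Mg(OH)2) = 1/2 × 0.01267 = 6.333 × 10^-3 mol
mass of Mg(OH)2 = 6.333 × 10^-3 × 58.32 = 0.3694 g
% Mg(OH)2 = 0.3694 / 0.3814 × 100 = 96.84 %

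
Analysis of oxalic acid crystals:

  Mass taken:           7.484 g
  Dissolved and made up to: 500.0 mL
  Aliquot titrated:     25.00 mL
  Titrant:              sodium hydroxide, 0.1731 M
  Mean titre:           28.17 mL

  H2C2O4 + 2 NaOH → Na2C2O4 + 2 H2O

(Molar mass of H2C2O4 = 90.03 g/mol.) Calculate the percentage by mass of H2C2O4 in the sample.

n(NaOH) per titration = 0.02817 × 0.1731 = 4.876 × 10^-3 mol
From the 1:2 ratio, n(H2C2O4) in each aliquot = 1/2 × 4.876 × 10^-3 = 2.438 × 10^-3 mol
n(H2C2O4) in the whole flask = 2.438 × 10^-3 × 500.0/25.00 = 0.04876 mol
mass of H2C2O4 = 0.04876 × 90.03 = 4.390 g
% H2C2O4 = 4.390 / 7.484 × 100 = 58.66 %

58.66 %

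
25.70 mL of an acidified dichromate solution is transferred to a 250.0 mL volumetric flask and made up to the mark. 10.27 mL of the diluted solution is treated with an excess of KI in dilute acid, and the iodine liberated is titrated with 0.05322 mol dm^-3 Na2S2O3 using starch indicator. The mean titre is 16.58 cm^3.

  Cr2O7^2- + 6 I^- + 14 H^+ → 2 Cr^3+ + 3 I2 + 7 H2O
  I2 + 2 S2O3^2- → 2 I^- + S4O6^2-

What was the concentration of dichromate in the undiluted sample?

n(S2O3^2-) = 0.01658 × 0.05322 = 8.824 × 10^-4 mol
n(I2) = n(S2O3^2-)/2 = 4.412 × 10^-4 mol
From the 1:3 ratio, n(Cr2O7^2-) in the aliquot = 1/3 × 4.412 × 10^-4 = 1.471 × 10^-4 mol
[Cr2O7^2-]_dilute = 1.471 × 10^-4 / 0.01027 = 0.01432 mol/L
[Cr2O7^2-]_original = 0.01432 × 250.0/25.70 = 0.1393 mol/L

0.1393 mol/L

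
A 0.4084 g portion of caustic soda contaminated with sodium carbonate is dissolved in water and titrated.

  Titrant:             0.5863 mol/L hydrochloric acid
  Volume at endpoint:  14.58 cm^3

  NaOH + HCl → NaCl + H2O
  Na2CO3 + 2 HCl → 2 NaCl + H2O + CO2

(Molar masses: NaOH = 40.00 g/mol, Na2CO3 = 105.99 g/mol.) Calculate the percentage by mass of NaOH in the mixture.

n(HCl) = 0.01458 × 0.5863 = 8.548 × 10^-3 mol
Let x = n(NaOH), y = n(Na2CO3).
Titrant: 1x + 2y = 8.548 × 10^-3;  mass: 40.00x + 105.99y = 0.4084
Solving, x = 3.433 × 10^-3 mol, y = 2.558 × 10^-3 mol
mass of NaOH = 3.433 × 10^-3 × 40.00 = 0.1373 g
% NaOH = 0.1373 / 0.4084 × 100 = 33.63 %

33.63 %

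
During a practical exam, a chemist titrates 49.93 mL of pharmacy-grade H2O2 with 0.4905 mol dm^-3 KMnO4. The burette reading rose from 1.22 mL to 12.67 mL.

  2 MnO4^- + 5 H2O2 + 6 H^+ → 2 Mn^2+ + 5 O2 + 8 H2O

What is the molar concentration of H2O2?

0.2812 mol/L

n(KMnO4) = 0.01145 L × 0.4905 mol/L = 5.616 × 10^-3 mol
From the 5:2 mole ratio, n(H2O2) = 5/2 × 5.616 × 10^-3 = 0.01404 mol
[H2O2] = 0.01404 mol / 0.04993 L = 0.2812 mol/L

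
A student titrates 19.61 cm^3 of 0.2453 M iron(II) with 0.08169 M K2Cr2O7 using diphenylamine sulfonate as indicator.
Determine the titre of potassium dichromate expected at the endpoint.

9.814 mL

Cr2O7^2- + 6 Fe^2+ + 14 H^+ → 2 Cr^3+ + 6 Fe^3+ + 7 H2O
n(Fe2+) = 0.01961 L × 0.2453 mol/L = 4.810 × 10^-3 mol
From the 1:6 stoichiometry, n(K2Cr2O7) = 1/6 × 4.810 × 10^-3 = 8.017 × 10^-4 mol
V(K2Cr2O7) = 8.017 × 10^-4 mol / 0.08169 mol/L = 0.009814 L = 9.814 mL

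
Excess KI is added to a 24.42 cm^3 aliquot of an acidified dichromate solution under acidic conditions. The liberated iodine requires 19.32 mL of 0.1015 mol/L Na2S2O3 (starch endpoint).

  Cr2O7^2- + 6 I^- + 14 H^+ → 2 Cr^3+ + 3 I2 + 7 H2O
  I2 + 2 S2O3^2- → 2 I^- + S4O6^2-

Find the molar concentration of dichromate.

n(S2O3^2-) = 0.01932 × 0.1015 = 1.961 × 10^-3 mol
n(I2) = n(S2O3^2-)/2 = 9.805 × 10^-4 mol
From the 1:3 ratio, n(Cr2O7^2-) in the aliquot = 1/3 × 9.805 × 10^-4 = 3.268 × 10^-4 mol
[Cr2O7^2-] = 3.268 × 10^-4 / 0.02442 = 0.01338 mol/L

0.01338 mol/L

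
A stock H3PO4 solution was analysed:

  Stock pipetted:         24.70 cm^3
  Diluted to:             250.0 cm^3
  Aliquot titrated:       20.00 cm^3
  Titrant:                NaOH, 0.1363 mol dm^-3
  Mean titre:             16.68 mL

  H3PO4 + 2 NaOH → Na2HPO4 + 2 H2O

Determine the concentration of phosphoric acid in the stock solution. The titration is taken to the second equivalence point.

n(NaOH) = 0.01668 × 0.1363 = 2.273 × 10^-3 mol
From the 1:2 ratio, n(H3PO4) in the aliquot = 1/2 × 2.273 × 10^-3 = 1.137 × 10^-3 mol
[H3PO4]_dilute = 1.137 × 10^-3 / 0.02000 = 0.05684 mol/L
Dilution factor = 250.0 / 24.70 = 10.12
[H3PO4]_stock = 0.05684 × 10.12 = 0.5753 mol/L

0.5753 mol/L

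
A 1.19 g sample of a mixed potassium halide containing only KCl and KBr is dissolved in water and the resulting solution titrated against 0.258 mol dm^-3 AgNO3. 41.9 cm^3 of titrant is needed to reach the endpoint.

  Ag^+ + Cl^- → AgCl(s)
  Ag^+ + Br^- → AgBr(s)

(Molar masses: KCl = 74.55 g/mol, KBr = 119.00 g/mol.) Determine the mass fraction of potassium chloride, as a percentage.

n(AgNO3) = 0.0419 × 0.258 = 0.0108 mol
Let x = n(KCl), y = n(KBr).
Titrant: 1x + 1y = 0.0108;  mass: 74.55x + 119.00y = 1.19
Solving, x = 2.17 × 10^-3 mol, y = 8.64 × 10^-3 mol
mass of KCl = 2.17 × 10^-3 × 74.55 = 0.162 g
% KCl = 0.162 / 1.19 × 100 = 13.6 %

13.6 %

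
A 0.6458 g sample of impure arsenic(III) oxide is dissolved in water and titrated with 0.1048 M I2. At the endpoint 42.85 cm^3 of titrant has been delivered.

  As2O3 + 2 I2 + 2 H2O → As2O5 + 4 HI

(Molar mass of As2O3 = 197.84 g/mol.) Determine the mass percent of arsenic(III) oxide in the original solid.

68.79 %

n(I2) = 0.04285 L × 0.1048 mol/L = 4.491 × 10^-3 mol
From the 1:2 ratio, n(As2O3) = 1/2 × 4.491 × 10^-3 = 2.245 × 10^-3 mol
mass of As2O3 = 2.245 × 10^-3 × 197.84 g/mol = 0.4442 g
% As2O3 = 0.4442 / 0.6458 × 100 = 68.79 %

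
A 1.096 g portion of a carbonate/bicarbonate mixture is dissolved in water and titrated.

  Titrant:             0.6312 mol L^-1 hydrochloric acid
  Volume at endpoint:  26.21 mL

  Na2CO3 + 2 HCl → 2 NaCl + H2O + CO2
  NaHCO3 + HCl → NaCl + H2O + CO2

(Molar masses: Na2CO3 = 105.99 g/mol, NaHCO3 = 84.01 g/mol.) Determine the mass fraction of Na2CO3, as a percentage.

45.81 %

n(HCl) = 0.02621 × 0.6312 = 0.01654 mol
Let x = n(Na2CO3), y = n(NaHCO3).
Titrant: 2x + 1y = 0.01654;  mass: 105.99x + 84.01y = 1.096
Solving, x = 4.737 × 10^-3 mol, y = 7.070 × 10^-3 mol
mass of Na2CO3 = 4.737 × 10^-3 × 105.99 = 0.5021 g
% Na2CO3 = 0.5021 / 1.096 × 100 = 45.81 %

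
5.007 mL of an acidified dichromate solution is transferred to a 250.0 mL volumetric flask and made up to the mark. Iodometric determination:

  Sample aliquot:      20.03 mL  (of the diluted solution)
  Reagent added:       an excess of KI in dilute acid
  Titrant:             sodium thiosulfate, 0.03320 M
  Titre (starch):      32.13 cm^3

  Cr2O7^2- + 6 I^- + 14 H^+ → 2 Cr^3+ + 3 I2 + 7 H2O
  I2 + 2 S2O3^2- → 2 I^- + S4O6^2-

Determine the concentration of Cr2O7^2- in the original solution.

0.4432 M

n(S2O3^2-) = 0.03213 × 0.03320 = 1.067 × 10^-3 mol
n(I2) = n(S2O3^2-)/2 = 5.334 × 10^-4 mol
From the 1:3 ratio, n(Cr2O7^2-) in the aliquot = 1/3 × 5.334 × 10^-4 = 1.778 × 10^-4 mol
[Cr2O7^2-]_dilute = 1.778 × 10^-4 / 0.02003 = 0.008876 mol/L
[Cr2O7^2-]_original = 0.008876 × 250.0/5.007 = 0.4432 mol/L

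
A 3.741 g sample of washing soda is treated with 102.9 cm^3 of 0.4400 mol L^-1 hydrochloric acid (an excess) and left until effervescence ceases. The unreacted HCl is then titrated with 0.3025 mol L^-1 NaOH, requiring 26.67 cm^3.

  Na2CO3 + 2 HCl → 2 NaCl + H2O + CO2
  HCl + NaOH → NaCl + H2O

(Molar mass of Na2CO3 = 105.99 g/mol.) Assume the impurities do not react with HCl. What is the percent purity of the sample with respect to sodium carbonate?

52.71 %

n(HCl) added = 0.1029 × 0.4400 = 0.04528 mol
n(NaOH) used in back-titration = 0.02667 × 0.3025 = 8.068 × 10^-3 mol
n(HCl) left over = 8.068 × 10^-3 mol (1:1 ratio)
n(HCl) consumed by analyte = 0.04528 − 8.068 × 10^-3 = 0.03721 mol
From the 1:2 ratio, n(Na2CO3) = 1/2 × 0.03721 = 0.01860 mol
mass of Na2CO3 = 0.01860 × 105.99 = 1.972 g
% Na2CO3 = 1.972 / 3.741 × 100 = 52.71 %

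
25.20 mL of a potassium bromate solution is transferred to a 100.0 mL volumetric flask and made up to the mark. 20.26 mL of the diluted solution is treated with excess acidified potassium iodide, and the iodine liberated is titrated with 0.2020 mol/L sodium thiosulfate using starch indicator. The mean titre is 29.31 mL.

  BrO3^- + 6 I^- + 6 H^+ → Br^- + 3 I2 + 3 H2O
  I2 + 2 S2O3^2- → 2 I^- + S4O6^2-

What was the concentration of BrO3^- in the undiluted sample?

0.1933 mol/L

n(S2O3^2-) = 0.02931 × 0.2020 = 5.921 × 10^-3 mol
n(I2) = n(S2O3^2-)/2 = 2.960 × 10^-3 mol
From the 1:3 ratio, n(BrO3^-) in the aliquot = 1/3 × 2.960 × 10^-3 = 9.868 × 10^-4 mol
[BrO3^-]_dilute = 9.868 × 10^-4 / 0.02026 = 0.04871 mol/L
[BrO3^-]_original = 0.04871 × 100.0/25.20 = 0.1933 mol/L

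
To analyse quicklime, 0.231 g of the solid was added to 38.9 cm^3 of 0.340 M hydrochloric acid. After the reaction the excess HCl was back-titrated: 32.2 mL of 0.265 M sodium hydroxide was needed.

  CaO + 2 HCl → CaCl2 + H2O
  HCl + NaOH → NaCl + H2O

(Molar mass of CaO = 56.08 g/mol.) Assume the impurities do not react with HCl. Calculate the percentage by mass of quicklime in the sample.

57.0 %

n(HCl) added = 0.0389 × 0.340 = 0.0132 mol
n(NaOH) used in back-titration = 0.0322 × 0.265 = 8.53 × 10^-3 mol
n(HCl) left over = 8.53 × 10^-3 mol (1:1 ratio)
n(HCl) consumed by analyte = 0.0132 − 8.53 × 10^-3 = 4.69 × 10^-3 mol
From the 1:2 ratio, n(CaO) = 1/2 × 4.69 × 10^-3 = 2.35 × 10^-3 mol
mass of CaO = 2.35 × 10^-3 × 56.08 = 0.132 g
% CaO = 0.132 / 0.231 × 100 = 57.0 %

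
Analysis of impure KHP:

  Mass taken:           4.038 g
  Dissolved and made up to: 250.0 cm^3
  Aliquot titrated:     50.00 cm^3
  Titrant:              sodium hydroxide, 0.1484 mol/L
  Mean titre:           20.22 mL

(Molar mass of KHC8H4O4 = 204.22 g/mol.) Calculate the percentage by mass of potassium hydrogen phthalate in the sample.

75.88 %

KHC8H4O4 + NaOH → KNaC8H4O4 + H2O
n(NaOH) per titration = 0.02022 × 0.1484 = 3.001 × 10^-3 mol
n(KHC8H4O4) in each aliquot = 3.001 × 10^-3 mol (1:1 ratio)
n(KHC8H4O4) in the whole flask = 3.001 × 10^-3 × 250.0/50.00 = 0.01500 mol
mass of KHC8H4O4 = 0.01500 × 204.22 = 3.064 g
% KHC8H4O4 = 3.064 / 4.038 × 100 = 75.88 %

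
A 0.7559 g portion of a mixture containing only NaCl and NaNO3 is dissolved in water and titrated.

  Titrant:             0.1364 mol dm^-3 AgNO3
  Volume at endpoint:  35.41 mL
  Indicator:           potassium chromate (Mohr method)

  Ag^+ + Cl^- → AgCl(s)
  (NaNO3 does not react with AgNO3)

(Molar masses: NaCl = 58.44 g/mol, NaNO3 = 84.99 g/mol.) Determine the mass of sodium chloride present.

n(AgNO3) = 0.03541 × 0.1364 = 4.830 × 10^-3 mol
Let x = n(NaCl), y = n(NaNO3).
Titrant: 1x = 4.830 × 10^-3;  mass: 58.44x + 84.99y = 0.7559
Solving, x = 4.830 × 10^-3 mol, y = 5.573 × 10^-3 mol
mass of NaCl = 4.830 × 10^-3 × 58.44 = 0.2823 g

0.2823 g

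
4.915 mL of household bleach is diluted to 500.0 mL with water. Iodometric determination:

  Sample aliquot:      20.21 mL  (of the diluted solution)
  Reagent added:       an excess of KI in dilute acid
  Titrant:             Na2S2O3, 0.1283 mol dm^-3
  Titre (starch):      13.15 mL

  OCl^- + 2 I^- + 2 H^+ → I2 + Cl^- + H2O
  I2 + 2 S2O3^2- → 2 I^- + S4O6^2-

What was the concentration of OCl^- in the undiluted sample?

n(S2O3^2-) = 0.01315 × 0.1283 = 1.687 × 10^-3 mol
n(I2) = n(S2O3^2-)/2 = 8.436 × 10^-4 mol
n(OCl^-) in the aliquot = 8.436 × 10^-4 mol (1:1 ratio)
[OCl^-]_dilute = 8.436 × 10^-4 / 0.02021 = 0.04174 mol/L
[OCl^-]_original = 0.04174 × 500.0/4.915 = 4.246 mol/L

4.246 mol/L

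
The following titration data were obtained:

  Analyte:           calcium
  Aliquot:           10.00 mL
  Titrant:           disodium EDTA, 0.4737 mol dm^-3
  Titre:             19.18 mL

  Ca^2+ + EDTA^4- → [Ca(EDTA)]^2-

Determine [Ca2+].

0.9086 mol/L

n(EDTA) = 0.01918 L × 0.4737 mol/L = 9.086 × 10^-3 mol
n(Ca2+) = 9.086 × 10^-3 mol (1:1 mole ratio)
[Ca2+] = 9.086 × 10^-3 mol / 0.01000 L = 0.9086 mol/L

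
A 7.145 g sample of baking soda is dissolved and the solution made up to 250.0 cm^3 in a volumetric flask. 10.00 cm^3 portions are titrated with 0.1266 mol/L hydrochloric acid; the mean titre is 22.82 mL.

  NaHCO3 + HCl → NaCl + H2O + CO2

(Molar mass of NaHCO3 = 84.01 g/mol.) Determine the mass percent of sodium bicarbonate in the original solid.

84.92 %

n(HCl) per titration = 0.02282 × 0.1266 = 2.889 × 10^-3 mol
n(NaHCO3) in each aliquot = 2.889 × 10^-3 mol (1:1 ratio)
n(NaHCO3) in the whole flask = 2.889 × 10^-3 × 250.0/10.00 = 0.07223 mol
mass of NaHCO3 = 0.07223 × 84.01 = 6.068 g
% NaHCO3 = 6.068 / 7.145 × 100 = 84.92 %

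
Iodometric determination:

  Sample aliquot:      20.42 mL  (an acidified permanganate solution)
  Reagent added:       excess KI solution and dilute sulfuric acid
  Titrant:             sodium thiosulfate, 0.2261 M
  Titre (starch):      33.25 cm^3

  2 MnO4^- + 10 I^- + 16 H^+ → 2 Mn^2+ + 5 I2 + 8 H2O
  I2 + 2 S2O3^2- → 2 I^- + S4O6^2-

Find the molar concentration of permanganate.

n(S2O3^2-) = 0.03325 × 0.2261 = 7.518 × 10^-3 mol
n(I2) = n(S2O3^2-)/2 = 3.759 × 10^-3 mol
From the 2:5 ratio, n(MnO4^-) in the aliquot = 2/5 × 3.759 × 10^-3 = 1.504 × 10^-3 mol
[MnO4^-] = 1.504 × 10^-3 / 0.02042 = 0.07363 mol/L

0.07363 M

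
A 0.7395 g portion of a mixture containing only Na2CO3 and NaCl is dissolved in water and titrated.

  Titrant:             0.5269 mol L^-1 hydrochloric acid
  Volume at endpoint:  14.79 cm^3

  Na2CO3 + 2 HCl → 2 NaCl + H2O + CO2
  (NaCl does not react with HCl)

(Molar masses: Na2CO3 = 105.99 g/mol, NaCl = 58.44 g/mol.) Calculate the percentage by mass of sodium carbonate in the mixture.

55.85 %

n(HCl) = 0.01479 × 0.5269 = 7.793 × 10^-3 mol
Let x = n(Na2CO3), y = n(NaCl).
Titrant: 2x = 7.793 × 10^-3;  mass: 105.99x + 58.44y = 0.7395
Solving, x = 3.896 × 10^-3 mol, y = 5.587 × 10^-3 mol
mass of Na2CO3 = 3.896 × 10^-3 × 105.99 = 0.4130 g
% Na2CO3 = 0.4130 / 0.7395 × 100 = 55.85 %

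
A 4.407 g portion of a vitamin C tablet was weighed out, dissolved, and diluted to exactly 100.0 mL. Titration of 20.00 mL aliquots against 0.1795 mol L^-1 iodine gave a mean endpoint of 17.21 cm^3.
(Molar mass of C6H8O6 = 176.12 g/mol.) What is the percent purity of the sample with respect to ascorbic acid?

C6H8O6 + I2 → C6H6O6 + 2 HI
n(I2) per titration = 0.01721 × 0.1795 = 3.089 × 10^-3 mol
n(C6H8O6) in each aliquot = 3.089 × 10^-3 mol (1:1 ratio)
n(C6H8O6) in the whole flask = 3.089 × 10^-3 × 100.0/20.00 = 0.01545 mol
mass of C6H8O6 = 0.01545 × 176.12 = 2.720 g
% C6H8O6 = 2.720 / 4.407 × 100 = 61.73 %

61.73 %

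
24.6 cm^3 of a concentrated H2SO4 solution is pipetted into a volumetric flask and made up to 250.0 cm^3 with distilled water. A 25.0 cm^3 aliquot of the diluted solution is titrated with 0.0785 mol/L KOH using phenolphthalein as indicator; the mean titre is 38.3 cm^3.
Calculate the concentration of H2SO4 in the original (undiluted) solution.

0.611 mol/L

H2SO4 + 2 KOH → K2SO4 + 2 H2O
n(KOH) = 0.0383 × 0.0785 = 3.01 × 10^-3 mol
From the 1:2 ratio, n(H2SO4) in the aliquot = 1/2 × 3.01 × 10^-3 = 1.50 × 10^-3 mol
[H2SO4]_dilute = 1.50 × 10^-3 / 0.0250 = 0.0601 mol/L
Dilution factor = 250.0 / 24.6 = 10.16
[H2SO4]_stock = 0.0601 × 10.16 = 0.611 mol/L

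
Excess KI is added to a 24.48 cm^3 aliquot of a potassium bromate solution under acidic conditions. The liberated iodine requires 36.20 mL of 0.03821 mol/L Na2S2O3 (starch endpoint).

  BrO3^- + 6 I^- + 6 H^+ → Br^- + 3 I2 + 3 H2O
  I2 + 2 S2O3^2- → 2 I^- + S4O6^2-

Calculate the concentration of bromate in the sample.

0.009417 mol/L

n(S2O3^2-) = 0.03620 × 0.03821 = 1.383 × 10^-3 mol
n(I2) = n(S2O3^2-)/2 = 6.916 × 10^-4 mol
From the 1:3 ratio, n(BrO3^-) in the aliquot = 1/3 × 6.916 × 10^-4 = 2.305 × 10^-4 mol
[BrO3^-] = 2.305 × 10^-4 / 0.02448 = 0.009417 mol/L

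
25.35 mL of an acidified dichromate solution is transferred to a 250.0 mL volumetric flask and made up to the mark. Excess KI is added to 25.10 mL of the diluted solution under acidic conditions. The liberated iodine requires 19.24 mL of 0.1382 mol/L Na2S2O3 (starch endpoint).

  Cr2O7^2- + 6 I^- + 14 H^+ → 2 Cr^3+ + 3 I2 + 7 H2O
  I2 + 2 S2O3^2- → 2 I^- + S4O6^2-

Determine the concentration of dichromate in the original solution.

0.1741 mol/L

n(S2O3^2-) = 0.01924 × 0.1382 = 2.659 × 10^-3 mol
n(I2) = n(S2O3^2-)/2 = 1.329 × 10^-3 mol
From the 1:3 ratio, n(Cr2O7^2-) in the aliquot = 1/3 × 1.329 × 10^-3 = 4.432 × 10^-4 mol
[Cr2O7^2-]_dilute = 4.432 × 10^-4 / 0.02510 = 0.01766 mol/L
[Cr2O7^2-]_original = 0.01766 × 250.0/25.35 = 0.1741 mol/L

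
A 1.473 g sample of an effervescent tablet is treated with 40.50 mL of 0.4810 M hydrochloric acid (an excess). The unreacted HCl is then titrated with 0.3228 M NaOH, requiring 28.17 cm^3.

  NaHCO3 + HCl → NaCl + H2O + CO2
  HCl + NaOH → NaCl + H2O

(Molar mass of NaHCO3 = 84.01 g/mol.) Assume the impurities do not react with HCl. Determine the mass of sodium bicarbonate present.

0.8726 g

n(HCl) added = 0.04050 × 0.4810 = 0.01948 mol
n(NaOH) used in back-titration = 0.02817 × 0.3228 = 9.093 × 10^-3 mol
n(HCl) left over = 9.093 × 10^-3 mol (1:1 ratio)
n(HCl) consumed by analyte = 0.01948 − 9.093 × 10^-3 = 0.01039 mol
n(NaHCO3) = 0.01039 mol (1:1 ratio)
mass of NaHCO3 = 0.01039 × 84.01 = 0.8726 g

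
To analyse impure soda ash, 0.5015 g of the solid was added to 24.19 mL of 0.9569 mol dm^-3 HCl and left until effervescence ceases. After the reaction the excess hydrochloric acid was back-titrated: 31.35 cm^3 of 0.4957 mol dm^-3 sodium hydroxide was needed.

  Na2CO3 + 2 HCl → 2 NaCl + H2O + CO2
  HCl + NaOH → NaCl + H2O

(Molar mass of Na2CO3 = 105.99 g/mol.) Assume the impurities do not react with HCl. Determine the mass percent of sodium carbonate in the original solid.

80.39 %

n(HCl) added = 0.02419 × 0.9569 = 0.02315 mol
n(NaOH) used in back-titration = 0.03135 × 0.4957 = 0.01554 mol
n(HCl) left over = 0.01554 mol (1:1 ratio)
n(HCl) consumed by analyte = 0.02315 − 0.01554 = 7.607 × 10^-3 mol
From the 1:2 ratio, n(Na2CO3) = 1/2 × 7.607 × 10^-3 = 3.804 × 10^-3 mol
mass of Na2CO3 = 3.804 × 10^-3 × 105.99 = 0.4031 g
% Na2CO3 = 0.4031 / 0.5015 × 100 = 80.39 %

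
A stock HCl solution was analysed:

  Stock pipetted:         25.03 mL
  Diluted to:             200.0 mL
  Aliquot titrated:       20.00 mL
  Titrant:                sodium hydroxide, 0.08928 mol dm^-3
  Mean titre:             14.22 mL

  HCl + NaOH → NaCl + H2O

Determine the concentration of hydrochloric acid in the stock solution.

0.5072 mol/L

n(NaOH) = 0.01422 × 0.08928 = 1.270 × 10^-3 mol
n(HCl) in the aliquot = 1.270 × 10^-3 mol (1:1 ratio)
[HCl]_dilute = 1.270 × 10^-3 / 0.02000 = 0.06348 mol/L
Dilution factor = 200.0 / 25.03 = 7.990
[HCl]_stock = 0.06348 × 7.990 = 0.5072 mol/L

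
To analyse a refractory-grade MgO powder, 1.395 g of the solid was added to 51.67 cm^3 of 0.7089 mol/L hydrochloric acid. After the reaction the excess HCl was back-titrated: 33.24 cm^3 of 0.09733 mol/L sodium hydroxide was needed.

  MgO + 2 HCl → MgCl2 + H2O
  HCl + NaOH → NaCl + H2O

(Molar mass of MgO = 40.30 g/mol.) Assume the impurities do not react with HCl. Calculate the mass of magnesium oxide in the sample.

n(HCl) added = 0.05167 × 0.7089 = 0.03663 mol
n(NaOH) used in back-titration = 0.03324 × 0.09733 = 3.235 × 10^-3 mol
n(HCl) left over = 3.235 × 10^-3 mol (1:1 ratio)
n(HCl) consumed by analyte = 0.03663 − 3.235 × 10^-3 = 0.03339 mol
From the 1:2 ratio, n(MgO) = 1/2 × 0.03339 = 0.01670 mol
mass of MgO = 0.01670 × 40.30 = 0.6729 g

0.6729 g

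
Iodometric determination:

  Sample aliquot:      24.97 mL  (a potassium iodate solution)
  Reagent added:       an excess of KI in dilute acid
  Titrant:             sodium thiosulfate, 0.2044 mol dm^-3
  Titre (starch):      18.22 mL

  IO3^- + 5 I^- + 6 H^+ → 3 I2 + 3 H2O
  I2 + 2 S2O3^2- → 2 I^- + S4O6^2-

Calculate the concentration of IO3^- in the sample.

n(S2O3^2-) = 0.01822 × 0.2044 = 3.724 × 10^-3 mol
n(I2) = n(S2O3^2-)/2 = 1.862 × 10^-3 mol
From the 1:3 ratio, n(IO3^-) in the aliquot = 1/3 × 1.862 × 10^-3 = 6.207 × 10^-4 mol
[IO3^-] = 6.207 × 10^-4 / 0.02497 = 0.02486 mol/L

0.02486 mol/L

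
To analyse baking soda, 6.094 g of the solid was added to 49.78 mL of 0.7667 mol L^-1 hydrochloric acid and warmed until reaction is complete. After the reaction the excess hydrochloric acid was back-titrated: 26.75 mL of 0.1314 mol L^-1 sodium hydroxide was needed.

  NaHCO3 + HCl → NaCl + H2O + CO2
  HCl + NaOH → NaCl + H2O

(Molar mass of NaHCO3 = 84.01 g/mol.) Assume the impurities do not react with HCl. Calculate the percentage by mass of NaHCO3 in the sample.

47.77 %

n(HCl) added = 0.04978 × 0.7667 = 0.03817 mol
n(NaOH) used in back-titration = 0.02675 × 0.1314 = 3.515 × 10^-3 mol
n(HCl) left over = 3.515 × 10^-3 mol (1:1 ratio)
n(HCl) consumed by analyte = 0.03817 − 3.515 × 10^-3 = 0.03465 mol
n(NaHCO3) = 0.03465 mol (1:1 ratio)
mass of NaHCO3 = 0.03465 × 84.01 = 2.911 g
% NaHCO3 = 2.911 / 6.094 × 100 = 47.77 %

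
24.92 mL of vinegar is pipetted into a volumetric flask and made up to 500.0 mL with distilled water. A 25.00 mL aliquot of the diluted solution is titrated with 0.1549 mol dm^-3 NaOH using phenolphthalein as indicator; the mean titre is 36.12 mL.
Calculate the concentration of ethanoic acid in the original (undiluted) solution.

CH3COOH + NaOH → CH3COONa + H2O
n(NaOH) = 0.03612 × 0.1549 = 5.595 × 10^-3 mol
n(CH3COOH) in the aliquot = 5.595 × 10^-3 mol (1:1 ratio)
[CH3COOH]_dilute = 5.595 × 10^-3 / 0.02500 = 0.2238 mol/L
Dilution factor = 500.0 / 24.92 = 20.06
[CH3COOH]_stock = 0.2238 × 20.06 = 4.490 mol/L

4.490 mol/L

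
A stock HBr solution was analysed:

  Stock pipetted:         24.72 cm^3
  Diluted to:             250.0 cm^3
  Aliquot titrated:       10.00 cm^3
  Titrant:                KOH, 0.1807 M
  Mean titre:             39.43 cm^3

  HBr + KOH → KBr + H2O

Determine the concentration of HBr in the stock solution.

n(KOH) = 0.03943 × 0.1807 = 7.125 × 10^-3 mol
n(HBr) in the aliquot = 7.125 × 10^-3 mol (1:1 ratio)
[HBr]_dilute = 7.125 × 10^-3 / 0.01000 = 0.7125 mol/L
Dilution factor = 250.0 / 24.72 = 10.11
[HBr]_stock = 0.7125 × 10.11 = 7.206 mol/L

7.206 M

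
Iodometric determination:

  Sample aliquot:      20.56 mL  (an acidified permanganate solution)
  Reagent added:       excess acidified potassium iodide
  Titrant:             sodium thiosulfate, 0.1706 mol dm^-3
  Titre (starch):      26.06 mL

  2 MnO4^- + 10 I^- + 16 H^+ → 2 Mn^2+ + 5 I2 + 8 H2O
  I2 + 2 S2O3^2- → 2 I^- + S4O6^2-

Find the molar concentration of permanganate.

0.04325 mol/L

n(S2O3^2-) = 0.02606 × 0.1706 = 4.446 × 10^-3 mol
n(I2) = n(S2O3^2-)/2 = 2.223 × 10^-3 mol
From the 2:5 ratio, n(MnO4^-) in the aliquot = 2/5 × 2.223 × 10^-3 = 8.892 × 10^-4 mol
[MnO4^-] = 8.892 × 10^-4 / 0.02056 = 0.04325 mol/L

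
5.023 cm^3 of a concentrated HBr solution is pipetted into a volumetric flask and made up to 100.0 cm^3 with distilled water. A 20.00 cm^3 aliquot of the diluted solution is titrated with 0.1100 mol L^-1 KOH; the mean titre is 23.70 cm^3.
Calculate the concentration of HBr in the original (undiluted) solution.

HBr + KOH → KBr + H2O
n(KOH) = 0.02370 × 0.1100 = 2.607 × 10^-3 mol
n(HBr) in the aliquot = 2.607 × 10^-3 mol (1:1 ratio)
[HBr]_dilute = 2.607 × 10^-3 / 0.02000 = 0.1303 mol/L
Dilution factor = 100.0 / 5.023 = 19.91
[HBr]_stock = 0.1303 × 19.91 = 2.595 mol/L

2.595 mol/L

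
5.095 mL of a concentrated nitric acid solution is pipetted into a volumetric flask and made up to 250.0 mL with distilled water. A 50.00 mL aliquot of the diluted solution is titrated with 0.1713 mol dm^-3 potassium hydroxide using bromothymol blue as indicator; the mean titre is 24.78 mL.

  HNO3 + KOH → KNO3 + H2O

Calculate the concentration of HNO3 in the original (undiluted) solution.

4.166 mol/L

n(KOH) = 0.02478 × 0.1713 = 4.245 × 10^-3 mol
n(HNO3) in the aliquot = 4.245 × 10^-3 mol (1:1 ratio)
[HNO3]_dilute = 4.245 × 10^-3 / 0.05000 = 0.08490 mol/L
Dilution factor = 250.0 / 5.095 = 49.07
[HNO3]_stock = 0.08490 × 49.07 = 4.166 mol/L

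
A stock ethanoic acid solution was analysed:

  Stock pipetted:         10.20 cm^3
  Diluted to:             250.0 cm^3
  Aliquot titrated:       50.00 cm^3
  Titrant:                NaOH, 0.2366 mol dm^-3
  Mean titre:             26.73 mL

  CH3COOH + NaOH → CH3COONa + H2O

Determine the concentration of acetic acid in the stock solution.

n(NaOH) = 0.02673 × 0.2366 = 6.324 × 10^-3 mol
n(CH3COOH) in the aliquot = 6.324 × 10^-3 mol (1:1 ratio)
[CH3COOH]_dilute = 6.324 × 10^-3 / 0.05000 = 0.1265 mol/L
Dilution factor = 250.0 / 10.20 = 24.51
[CH3COOH]_stock = 0.1265 × 24.51 = 3.100 mol/L

3.100 mol/L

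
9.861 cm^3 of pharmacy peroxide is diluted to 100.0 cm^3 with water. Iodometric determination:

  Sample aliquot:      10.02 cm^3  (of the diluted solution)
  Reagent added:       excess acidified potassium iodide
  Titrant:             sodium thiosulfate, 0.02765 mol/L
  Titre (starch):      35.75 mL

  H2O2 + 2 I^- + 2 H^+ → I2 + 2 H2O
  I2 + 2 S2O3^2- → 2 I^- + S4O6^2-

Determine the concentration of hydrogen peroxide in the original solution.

n(S2O3^2-) = 0.03575 × 0.02765 = 9.885 × 10^-4 mol
n(I2) = n(S2O3^2-)/2 = 4.942 × 10^-4 mol
n(H2O2) in the aliquot = 4.942 × 10^-4 mol (1:1 ratio)
[H2O2]_dilute = 4.942 × 10^-4 / 0.01002 = 0.04933 mol/L
[H2O2]_original = 0.04933 × 100.0/9.861 = 0.5002 mol/L

0.5002 mol/L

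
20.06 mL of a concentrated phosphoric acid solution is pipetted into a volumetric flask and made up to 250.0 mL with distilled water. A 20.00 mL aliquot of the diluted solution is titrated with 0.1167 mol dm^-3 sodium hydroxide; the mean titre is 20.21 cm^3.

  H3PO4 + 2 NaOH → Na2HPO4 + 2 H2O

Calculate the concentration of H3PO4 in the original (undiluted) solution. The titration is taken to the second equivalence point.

n(NaOH) = 0.02021 × 0.1167 = 2.359 × 10^-3 mol
From the 1:2 ratio, n(H3PO4) in the aliquot = 1/2 × 2.359 × 10^-3 = 1.179 × 10^-3 mol
[H3PO4]_dilute = 1.179 × 10^-3 / 0.02000 = 0.05896 mol/L
Dilution factor = 250.0 / 20.06 = 12.46
[H3PO4]_stock = 0.05896 × 12.46 = 0.7348 mol/L

0.7348 mol/L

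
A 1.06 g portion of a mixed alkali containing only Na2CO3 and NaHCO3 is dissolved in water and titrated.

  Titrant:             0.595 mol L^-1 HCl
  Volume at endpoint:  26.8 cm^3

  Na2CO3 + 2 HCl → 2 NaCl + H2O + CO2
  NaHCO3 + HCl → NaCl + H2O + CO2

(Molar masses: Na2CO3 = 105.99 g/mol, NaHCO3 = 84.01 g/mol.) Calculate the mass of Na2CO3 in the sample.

0.478 g

n(HCl) = 0.0268 × 0.595 = 0.0159 mol
Let x = n(Na2CO3), y = n(NaHCO3).
Titrant: 2x + 1y = 0.0159;  mass: 105.99x + 84.01y = 1.06
Solving, x = 4.51 × 10^-3 mol, y = 6.93 × 10^-3 mol
mass of Na2CO3 = 4.51 × 10^-3 × 105.99 = 0.478 g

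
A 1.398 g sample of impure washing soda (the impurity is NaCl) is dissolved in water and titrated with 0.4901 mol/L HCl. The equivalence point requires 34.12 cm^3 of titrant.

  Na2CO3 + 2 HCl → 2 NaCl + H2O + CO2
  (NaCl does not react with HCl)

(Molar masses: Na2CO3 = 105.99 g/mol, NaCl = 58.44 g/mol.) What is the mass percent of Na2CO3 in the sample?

n(HCl) = 0.03412 × 0.4901 = 0.01672 mol
Let x = n(Na2CO3), y = n(NaCl).
Titrant: 2x = 0.01672;  mass: 105.99x + 58.44y = 1.398
Solving, x = 8.361 × 10^-3 mol, y = 8.758 × 10^-3 mol
mass of Na2CO3 = 8.361 × 10^-3 × 105.99 = 0.8862 g
% Na2CO3 = 0.8862 / 1.398 × 100 = 63.39 %

63.39 %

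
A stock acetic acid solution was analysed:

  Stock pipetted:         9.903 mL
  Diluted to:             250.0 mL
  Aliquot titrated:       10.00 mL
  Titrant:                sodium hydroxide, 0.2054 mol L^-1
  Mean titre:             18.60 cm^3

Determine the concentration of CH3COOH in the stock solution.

9.645 mol/L

CH3COOH + NaOH → CH3COONa + H2O
n(NaOH) = 0.01860 × 0.2054 = 3.820 × 10^-3 mol
n(CH3COOH) in the aliquot = 3.820 × 10^-3 mol (1:1 ratio)
[CH3COOH]_dilute = 3.820 × 10^-3 / 0.01000 = 0.3820 mol/L
Dilution factor = 250.0 / 9.903 = 25.24
[CH3COOH]_stock = 0.3820 × 25.24 = 9.645 mol/L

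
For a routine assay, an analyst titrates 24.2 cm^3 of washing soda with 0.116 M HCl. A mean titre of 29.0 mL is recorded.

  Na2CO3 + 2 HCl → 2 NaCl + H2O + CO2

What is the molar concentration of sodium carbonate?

0.0695 M

n(HCl) = 0.0290 L × 0.116 mol/L = 3.36 × 10^-3 mol
From the 1:2 mole ratio, n(Na2CO3) = 1/2 × 3.36 × 10^-3 = 1.68 × 10^-3 mol
[Na2CO3] = 1.68 × 10^-3 mol / 0.0242 L = 0.0695 mol/L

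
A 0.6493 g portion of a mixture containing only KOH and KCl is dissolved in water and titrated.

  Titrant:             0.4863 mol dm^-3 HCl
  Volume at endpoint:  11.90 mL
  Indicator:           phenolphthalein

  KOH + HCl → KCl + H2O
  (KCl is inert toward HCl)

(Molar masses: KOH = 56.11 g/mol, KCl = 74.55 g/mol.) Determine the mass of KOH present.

n(HCl) = 0.01190 × 0.4863 = 5.787 × 10^-3 mol
Let x = n(KOH), y = n(KCl).
Titrant: 1x = 5.787 × 10^-3;  mass: 56.11x + 74.55y = 0.6493
Solving, x = 5.787 × 10^-3 mol, y = 4.354 × 10^-3 mol
mass of KOH = 5.787 × 10^-3 × 56.11 = 0.3247 g

0.3247 g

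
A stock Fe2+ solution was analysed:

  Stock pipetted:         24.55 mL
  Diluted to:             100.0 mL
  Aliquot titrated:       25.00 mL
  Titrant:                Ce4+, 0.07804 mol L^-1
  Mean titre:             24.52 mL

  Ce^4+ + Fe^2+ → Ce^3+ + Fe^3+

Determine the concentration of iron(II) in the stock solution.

0.3118 mol/L

n(Ce4+) = 0.02452 × 0.07804 = 1.914 × 10^-3 mol
n(Fe2+) in the aliquot = 1.914 × 10^-3 mol (1:1 ratio)
[Fe2+]_dilute = 1.914 × 10^-3 / 0.02500 = 0.07654 mol/L
Dilution factor = 100.0 / 24.55 = 4.073
[Fe2+]_stock = 0.07654 × 4.073 = 0.3118 mol/L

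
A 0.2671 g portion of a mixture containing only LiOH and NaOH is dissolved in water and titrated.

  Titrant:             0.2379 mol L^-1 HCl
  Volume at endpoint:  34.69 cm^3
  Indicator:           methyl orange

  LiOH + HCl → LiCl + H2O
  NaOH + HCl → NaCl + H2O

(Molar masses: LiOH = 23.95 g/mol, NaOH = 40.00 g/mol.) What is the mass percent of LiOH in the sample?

n(HCl) = 0.03469 × 0.2379 = 8.253 × 10^-3 mol
Let x = n(LiOH), y = n(NaOH).
Titrant: 1x + 1y = 8.253 × 10^-3;  mass: 23.95x + 40.00y = 0.2671
Solving, x = 3.926 × 10^-3 mol, y = 4.327 × 10^-3 mol
mass of LiOH = 3.926 × 10^-3 × 23.95 = 0.09402 g
% LiOH = 0.09402 / 0.2671 × 100 = 35.20 %

35.20 %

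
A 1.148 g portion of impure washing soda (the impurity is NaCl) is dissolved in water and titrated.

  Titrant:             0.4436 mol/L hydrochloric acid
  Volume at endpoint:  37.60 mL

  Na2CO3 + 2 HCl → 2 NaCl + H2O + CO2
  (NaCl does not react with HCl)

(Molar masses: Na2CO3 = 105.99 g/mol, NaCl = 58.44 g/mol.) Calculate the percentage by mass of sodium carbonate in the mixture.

77.00 %

n(HCl) = 0.03760 × 0.4436 = 0.01668 mol
Let x = n(Na2CO3), y = n(NaCl).
Titrant: 2x = 0.01668;  mass: 105.99x + 58.44y = 1.148
Solving, x = 8.340 × 10^-3 mol, y = 4.519 × 10^-3 mol
mass of Na2CO3 = 8.340 × 10^-3 × 105.99 = 0.8839 g
% Na2CO3 = 0.8839 / 1.148 × 100 = 77.00 %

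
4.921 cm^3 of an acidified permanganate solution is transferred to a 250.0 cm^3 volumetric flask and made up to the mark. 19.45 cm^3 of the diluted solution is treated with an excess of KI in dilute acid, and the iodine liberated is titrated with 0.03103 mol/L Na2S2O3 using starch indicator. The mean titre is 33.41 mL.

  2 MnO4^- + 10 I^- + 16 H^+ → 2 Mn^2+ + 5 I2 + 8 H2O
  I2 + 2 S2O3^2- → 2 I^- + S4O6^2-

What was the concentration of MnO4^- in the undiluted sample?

0.5416 mol/L

n(S2O3^2-) = 0.03341 × 0.03103 = 1.037 × 10^-3 mol
n(I2) = n(S2O3^2-)/2 = 5.184 × 10^-4 mol
From the 2:5 ratio, n(MnO4^-) in the aliquot = 2/5 × 5.184 × 10^-4 = 2.073 × 10^-4 mol
[MnO4^-]_dilute = 2.073 × 10^-4 / 0.01945 = 0.01066 mol/L
[MnO4^-]_original = 0.01066 × 250.0/4.921 = 0.5416 mol/L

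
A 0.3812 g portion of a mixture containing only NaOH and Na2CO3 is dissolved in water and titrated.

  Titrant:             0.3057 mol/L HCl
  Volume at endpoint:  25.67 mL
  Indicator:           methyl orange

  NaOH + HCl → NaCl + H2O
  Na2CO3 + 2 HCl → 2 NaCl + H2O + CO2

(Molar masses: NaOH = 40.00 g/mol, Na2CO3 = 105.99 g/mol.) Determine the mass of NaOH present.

0.1067 g

n(HCl) = 0.02567 × 0.3057 = 7.847 × 10^-3 mol
Let x = n(NaOH), y = n(Na2CO3).
Titrant: 1x + 2y = 7.847 × 10^-3;  mass: 40.00x + 105.99y = 0.3812
Solving, x = 2.668 × 10^-3 mol, y = 2.590 × 10^-3 mol
mass of NaOH = 2.668 × 10^-3 × 40.00 = 0.1067 g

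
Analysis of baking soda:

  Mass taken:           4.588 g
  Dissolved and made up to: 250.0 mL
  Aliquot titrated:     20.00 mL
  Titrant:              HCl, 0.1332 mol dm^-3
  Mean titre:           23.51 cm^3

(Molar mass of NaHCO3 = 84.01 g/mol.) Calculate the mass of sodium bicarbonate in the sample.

NaHCO3 + HCl → NaCl + H2O + CO2
n(HCl) per titration = 0.02351 × 0.1332 = 3.132 × 10^-3 mol
n(NaHCO3) in each aliquot = 3.132 × 10^-3 mol (1:1 ratio)
n(NaHCO3) in the whole flask = 3.132 × 10^-3 × 250.0/20.00 = 0.03914 mol
mass of NaHCO3 = 0.03914 × 84.01 = 3.289 g

3.289 g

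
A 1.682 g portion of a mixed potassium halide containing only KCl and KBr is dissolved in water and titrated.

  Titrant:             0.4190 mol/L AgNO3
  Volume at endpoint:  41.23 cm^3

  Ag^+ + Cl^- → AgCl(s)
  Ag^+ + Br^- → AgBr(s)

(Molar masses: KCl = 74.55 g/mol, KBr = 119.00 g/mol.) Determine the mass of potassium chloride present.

0.6269 g

n(AgNO3) = 0.04123 × 0.4190 = 0.01728 mol
Let x = n(KCl), y = n(KBr).
Titrant: 1x + 1y = 0.01728;  mass: 74.55x + 119.00y = 1.682
Solving, x = 8.409 × 10^-3 mol, y = 8.867 × 10^-3 mol
mass of KCl = 8.409 × 10^-3 × 74.55 = 0.6269 g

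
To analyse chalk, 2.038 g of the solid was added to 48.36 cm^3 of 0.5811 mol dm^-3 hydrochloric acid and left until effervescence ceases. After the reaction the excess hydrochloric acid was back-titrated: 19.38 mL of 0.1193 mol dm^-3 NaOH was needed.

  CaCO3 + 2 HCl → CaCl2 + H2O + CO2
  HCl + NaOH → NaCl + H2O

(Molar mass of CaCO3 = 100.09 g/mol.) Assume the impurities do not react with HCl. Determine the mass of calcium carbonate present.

1.291 g

n(HCl) added = 0.04836 × 0.5811 = 0.02810 mol
n(NaOH) used in back-titration = 0.01938 × 0.1193 = 2.312 × 10^-3 mol
n(HCl) left over = 2.312 × 10^-3 mol (1:1 ratio)
n(HCl) consumed by analyte = 0.02810 − 2.312 × 10^-3 = 0.02579 mol
From the 1:2 ratio, n(CaCO3) = 1/2 × 0.02579 = 0.01289 mol
mass of CaCO3 = 0.01289 × 100.09 = 1.291 g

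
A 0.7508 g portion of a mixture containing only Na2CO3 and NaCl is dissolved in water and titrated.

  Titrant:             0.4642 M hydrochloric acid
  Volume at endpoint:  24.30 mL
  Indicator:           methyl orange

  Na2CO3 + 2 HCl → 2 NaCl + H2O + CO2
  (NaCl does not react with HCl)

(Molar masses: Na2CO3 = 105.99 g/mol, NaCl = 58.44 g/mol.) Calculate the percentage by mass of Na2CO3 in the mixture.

79.62 %

n(HCl) = 0.02430 × 0.4642 = 0.01128 mol
Let x = n(Na2CO3), y = n(NaCl).
Titrant: 2x = 0.01128;  mass: 105.99x + 58.44y = 0.7508
Solving, x = 5.640 × 10^-3 mol, y = 2.618 × 10^-3 mol
mass of Na2CO3 = 5.640 × 10^-3 × 105.99 = 0.5978 g
% Na2CO3 = 0.5978 / 0.7508 × 100 = 79.62 %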